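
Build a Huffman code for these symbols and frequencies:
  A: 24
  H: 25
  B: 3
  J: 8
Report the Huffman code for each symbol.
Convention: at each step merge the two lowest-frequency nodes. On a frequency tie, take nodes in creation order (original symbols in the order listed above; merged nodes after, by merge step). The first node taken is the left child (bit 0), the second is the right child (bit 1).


Huffman tree construction:
Step 1: Merge B(3) + J(8) = 11
Step 2: Merge (B+J)(11) + A(24) = 35
Step 3: Merge H(25) + ((B+J)+A)(35) = 60
Read each symbol's code off the tree from the root (left child = 0, right child = 1).

Codes:
  A: 11 (length 2)
  H: 0 (length 1)
  B: 100 (length 3)
  J: 101 (length 3)
Average code length: 106/60 = 1.7667 bits/symbol


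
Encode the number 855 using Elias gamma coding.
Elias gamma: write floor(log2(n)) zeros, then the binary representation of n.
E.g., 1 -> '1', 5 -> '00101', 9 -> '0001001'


num_bits = floor(log2(855)) + 1 = 10
leading_zeros = num_bits - 1 = 9
binary(855) = 1101010111

Elias gamma(855) = '000000000' + '1101010111' = 0000000001101010111 (19 bits)


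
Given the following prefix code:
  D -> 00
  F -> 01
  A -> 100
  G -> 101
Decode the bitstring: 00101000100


Decoding step by step:
Bits 00 -> D
Bits 101 -> G
Bits 00 -> D
Bits 01 -> F
Bits 00 -> D


Decoded message: DGDFD


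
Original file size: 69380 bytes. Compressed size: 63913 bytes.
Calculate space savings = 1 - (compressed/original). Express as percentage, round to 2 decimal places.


ratio = compressed/original = 63913/69380 = 0.921202
savings = 1 - ratio = 1 - 0.921202 = 0.078798
as a percentage: 0.078798 * 100 = 7.88%

Space savings = 1 - 63913/69380 = 7.88%


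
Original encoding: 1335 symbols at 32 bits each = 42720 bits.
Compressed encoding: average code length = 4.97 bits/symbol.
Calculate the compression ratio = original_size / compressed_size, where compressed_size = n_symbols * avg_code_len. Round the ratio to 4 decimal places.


original_size = n_symbols * orig_bits = 1335 * 32 = 42720 bits
compressed_size = n_symbols * avg_code_len = 1335 * 4.97 = 6634.95 bits
ratio = original_size / compressed_size = 42720 / 6634.95 = 6.4386

Compression ratio = 6.4386


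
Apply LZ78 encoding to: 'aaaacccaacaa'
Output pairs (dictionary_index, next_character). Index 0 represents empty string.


LZ78 encoding steps:
Dictionary: {0: ''}
Step 1: w='' (idx 0), next='a' -> output (0, 'a'), add 'a' as idx 1
Step 2: w='a' (idx 1), next='a' -> output (1, 'a'), add 'aa' as idx 2
Step 3: w='a' (idx 1), next='c' -> output (1, 'c'), add 'ac' as idx 3
Step 4: w='' (idx 0), next='c' -> output (0, 'c'), add 'c' as idx 4
Step 5: w='c' (idx 4), next='a' -> output (4, 'a'), add 'ca' as idx 5
Step 6: w='ac' (idx 3), next='a' -> output (3, 'a'), add 'aca' as idx 6
Step 7: w='a' (idx 1), end of input -> output (1, '')


Encoded: [(0, 'a'), (1, 'a'), (1, 'c'), (0, 'c'), (4, 'a'), (3, 'a'), (1, '')]


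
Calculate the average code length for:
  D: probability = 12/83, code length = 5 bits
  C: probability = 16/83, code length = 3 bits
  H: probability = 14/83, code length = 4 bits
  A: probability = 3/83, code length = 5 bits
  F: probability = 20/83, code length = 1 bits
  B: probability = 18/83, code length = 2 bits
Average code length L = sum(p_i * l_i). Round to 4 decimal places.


Weighted contributions p_i * l_i:
  D: (12/83) * 5 = 60/83
  C: (16/83) * 3 = 48/83
  H: (14/83) * 4 = 56/83
  A: (3/83) * 5 = 15/83
  F: (20/83) * 1 = 20/83
  B: (18/83) * 2 = 36/83
Sum = (60 + 48 + 56 + 15 + 20 + 36)/83 = 235/83

L = 235/83 = 2.8313 bits/symbol


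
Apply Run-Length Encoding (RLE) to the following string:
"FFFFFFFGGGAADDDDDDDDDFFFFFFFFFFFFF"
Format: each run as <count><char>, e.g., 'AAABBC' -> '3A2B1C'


Scanning runs left to right:
  i=0: run of 'F' x 7 -> '7F'
  i=7: run of 'G' x 3 -> '3G'
  i=10: run of 'A' x 2 -> '2A'
  i=12: run of 'D' x 9 -> '9D'
  i=21: run of 'F' x 13 -> '13F'

RLE = 7F3G2A9D13F


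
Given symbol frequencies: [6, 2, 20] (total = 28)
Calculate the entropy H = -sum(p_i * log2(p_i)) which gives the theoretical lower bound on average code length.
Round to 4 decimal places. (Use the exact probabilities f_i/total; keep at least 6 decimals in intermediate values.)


Per-symbol terms -p_i * log2(p_i) with p_i = f_i/28:
  p = 6/28 = 0.214286: log2(p) = -2.222392, -p*log2(p) = 0.476227
  p = 2/28 = 0.071429: log2(p) = -3.807355, -p*log2(p) = 0.271954
  p = 20/28 = 0.714286: log2(p) = -0.485427, -p*log2(p) = 0.346733
H = 0.476227 + 0.271954 + 0.346733 = 1.094914

H = 1.0949 bits/symbol


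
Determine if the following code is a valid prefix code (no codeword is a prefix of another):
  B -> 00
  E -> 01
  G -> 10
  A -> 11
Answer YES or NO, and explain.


Checking each pair (does one codeword prefix another?):
  B='00' vs E='01': no prefix
  B='00' vs G='10': no prefix
  B='00' vs A='11': no prefix
  E='01' vs B='00': no prefix
  E='01' vs G='10': no prefix
  E='01' vs A='11': no prefix
  G='10' vs B='00': no prefix
  G='10' vs E='01': no prefix
  G='10' vs A='11': no prefix
  A='11' vs B='00': no prefix
  A='11' vs E='01': no prefix
  A='11' vs G='10': no prefix
No violation found over all pairs.

YES -- this is a valid prefix code. No codeword is a prefix of any other codeword.


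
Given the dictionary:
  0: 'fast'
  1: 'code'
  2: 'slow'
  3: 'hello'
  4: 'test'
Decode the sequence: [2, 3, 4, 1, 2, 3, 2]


Look up each index in the dictionary:
  2 -> 'slow'
  3 -> 'hello'
  4 -> 'test'
  1 -> 'code'
  2 -> 'slow'
  3 -> 'hello'
  2 -> 'slow'

Decoded: "slow hello test code slow hello slow"


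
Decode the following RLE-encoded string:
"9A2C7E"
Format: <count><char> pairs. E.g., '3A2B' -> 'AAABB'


Expanding each <count><char> pair:
  9A -> 'AAAAAAAAA'
  2C -> 'CC'
  7E -> 'EEEEEEE'

Decoded = AAAAAAAAACCEEEEEEE


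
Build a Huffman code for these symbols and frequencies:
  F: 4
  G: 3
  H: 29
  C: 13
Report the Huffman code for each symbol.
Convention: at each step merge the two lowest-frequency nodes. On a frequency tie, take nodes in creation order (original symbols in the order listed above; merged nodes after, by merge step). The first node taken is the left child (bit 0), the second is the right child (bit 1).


Huffman tree construction:
Step 1: Merge G(3) + F(4) = 7
Step 2: Merge (G+F)(7) + C(13) = 20
Step 3: Merge ((G+F)+C)(20) + H(29) = 49
Read each symbol's code off the tree from the root (left child = 0, right child = 1).

Codes:
  F: 001 (length 3)
  G: 000 (length 3)
  H: 1 (length 1)
  C: 01 (length 2)
Average code length: 76/49 = 1.5510 bits/symbol


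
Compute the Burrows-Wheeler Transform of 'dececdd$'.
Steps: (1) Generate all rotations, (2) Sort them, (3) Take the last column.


Rotations (sorted):
  0: $dececdd -> last char: d
  1: cdd$dece -> last char: e
  2: cecdd$de -> last char: e
  3: d$dececd -> last char: d
  4: dd$decec -> last char: c
  5: dececdd$ -> last char: $
  6: ecdd$dec -> last char: c
  7: ececdd$d -> last char: d


BWT = deedc$cd


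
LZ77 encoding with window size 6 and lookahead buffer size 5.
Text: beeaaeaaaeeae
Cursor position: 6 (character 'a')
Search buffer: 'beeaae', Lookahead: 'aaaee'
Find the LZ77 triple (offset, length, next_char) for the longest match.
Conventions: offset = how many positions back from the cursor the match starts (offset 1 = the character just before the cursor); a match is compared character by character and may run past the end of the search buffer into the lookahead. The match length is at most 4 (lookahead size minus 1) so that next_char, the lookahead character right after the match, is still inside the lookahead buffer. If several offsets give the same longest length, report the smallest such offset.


Try each offset into the search buffer:
  offset=1 (pos 5, char 'e'): match length 0
  offset=2 (pos 4, char 'a'): match length 1
  offset=3 (pos 3, char 'a'): match length 2
  offset=4 (pos 2, char 'e'): match length 0
  offset=5 (pos 1, char 'e'): match length 0
  offset=6 (pos 0, char 'b'): match length 0
Longest match has length 2 at offset 3.
next_char = character at position 6 + 2 = 8 -> 'a'

Best match: offset=3, length=2 (matching 'aa' starting at position 3)
LZ77 triple: (3, 2, 'a')


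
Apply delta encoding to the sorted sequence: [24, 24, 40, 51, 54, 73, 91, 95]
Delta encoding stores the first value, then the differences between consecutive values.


First value: 24
Deltas:
  24 - 24 = 0
  40 - 24 = 16
  51 - 40 = 11
  54 - 51 = 3
  73 - 54 = 19
  91 - 73 = 18
  95 - 91 = 4


Delta encoded: [24, 0, 16, 11, 3, 19, 18, 4]


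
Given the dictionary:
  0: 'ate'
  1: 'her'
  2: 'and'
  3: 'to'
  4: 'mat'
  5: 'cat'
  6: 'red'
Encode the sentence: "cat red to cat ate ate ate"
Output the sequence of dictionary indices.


Look up each word in the dictionary:
  'cat' -> 5
  'red' -> 6
  'to' -> 3
  'cat' -> 5
  'ate' -> 0
  'ate' -> 0
  'ate' -> 0

Encoded: [5, 6, 3, 5, 0, 0, 0]


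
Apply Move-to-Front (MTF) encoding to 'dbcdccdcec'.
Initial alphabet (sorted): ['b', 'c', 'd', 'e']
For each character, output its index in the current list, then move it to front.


MTF encoding:
'd': index 2 in ['b', 'c', 'd', 'e'] -> ['d', 'b', 'c', 'e']
'b': index 1 in ['d', 'b', 'c', 'e'] -> ['b', 'd', 'c', 'e']
'c': index 2 in ['b', 'd', 'c', 'e'] -> ['c', 'b', 'd', 'e']
'd': index 2 in ['c', 'b', 'd', 'e'] -> ['d', 'c', 'b', 'e']
'c': index 1 in ['d', 'c', 'b', 'e'] -> ['c', 'd', 'b', 'e']
'c': index 0 in ['c', 'd', 'b', 'e'] -> ['c', 'd', 'b', 'e']
'd': index 1 in ['c', 'd', 'b', 'e'] -> ['d', 'c', 'b', 'e']
'c': index 1 in ['d', 'c', 'b', 'e'] -> ['c', 'd', 'b', 'e']
'e': index 3 in ['c', 'd', 'b', 'e'] -> ['e', 'c', 'd', 'b']
'c': index 1 in ['e', 'c', 'd', 'b'] -> ['c', 'e', 'd', 'b']


Output: [2, 1, 2, 2, 1, 0, 1, 1, 3, 1]


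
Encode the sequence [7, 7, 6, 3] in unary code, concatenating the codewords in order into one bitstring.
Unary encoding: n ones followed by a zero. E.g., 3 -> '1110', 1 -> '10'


Encode each number as n ones followed by a terminating 0:
  7 -> 11111110 (8 bits)
  7 -> 11111110 (8 bits)
  6 -> 1111110 (7 bits)
  3 -> 1110 (4 bits)
Total length = 8 + 8 + 7 + 4 = 27 bits.

Unary([7, 7, 6, 3]) = 111111101111111011111101110 (27 bits)


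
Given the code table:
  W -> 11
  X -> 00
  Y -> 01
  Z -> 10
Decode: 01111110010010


Decoding:
01 -> Y
11 -> W
11 -> W
10 -> Z
01 -> Y
00 -> X
10 -> Z


Result: YWWZYXZ


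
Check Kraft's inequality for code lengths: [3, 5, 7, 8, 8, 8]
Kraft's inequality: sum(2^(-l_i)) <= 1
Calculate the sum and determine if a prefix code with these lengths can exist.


Sum = 2^(-3) + 2^(-5) + 2^(-7) + 2^(-8) + 2^(-8) + 2^(-8)
    = 0.125 + 0.03125 + 0.0078125 + 0.00390625 + 0.00390625 + 0.00390625
    = 45/256 = 0.17578125
Since 0.17578125 <= 1, Kraft's inequality IS satisfied.
A prefix code with these lengths CAN exist.

Kraft sum = 0.17578125. Satisfied.


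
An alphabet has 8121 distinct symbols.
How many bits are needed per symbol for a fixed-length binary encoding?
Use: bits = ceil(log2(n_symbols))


log2(8121) = 12.9874
Bracket: 2^12 = 4096 < 8121 <= 2^13 = 8192
So ceil(log2(8121)) = 13

bits = ceil(log2(8121)) = ceil(12.9874) = 13 bits


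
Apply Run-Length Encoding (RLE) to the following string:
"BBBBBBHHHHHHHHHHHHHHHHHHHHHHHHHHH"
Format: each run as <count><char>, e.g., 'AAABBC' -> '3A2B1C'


Scanning runs left to right:
  i=0: run of 'B' x 6 -> '6B'
  i=6: run of 'H' x 27 -> '27H'

RLE = 6B27H


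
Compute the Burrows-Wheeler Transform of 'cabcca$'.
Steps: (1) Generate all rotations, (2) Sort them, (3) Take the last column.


Rotations (sorted):
  0: $cabcca -> last char: a
  1: a$cabcc -> last char: c
  2: abcca$c -> last char: c
  3: bcca$ca -> last char: a
  4: ca$cabc -> last char: c
  5: cabcca$ -> last char: $
  6: cca$cab -> last char: b


BWT = accac$b


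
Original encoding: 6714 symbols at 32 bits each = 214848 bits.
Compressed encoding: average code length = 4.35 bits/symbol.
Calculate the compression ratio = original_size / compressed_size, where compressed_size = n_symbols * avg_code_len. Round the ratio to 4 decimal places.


original_size = n_symbols * orig_bits = 6714 * 32 = 214848 bits
compressed_size = n_symbols * avg_code_len = 6714 * 4.35 = 29205.9 bits
ratio = original_size / compressed_size = 214848 / 29205.9 = 7.3563

Compression ratio = 7.3563


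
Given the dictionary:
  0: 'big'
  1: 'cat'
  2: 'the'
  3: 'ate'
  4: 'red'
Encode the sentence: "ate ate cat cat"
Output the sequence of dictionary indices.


Look up each word in the dictionary:
  'ate' -> 3
  'ate' -> 3
  'cat' -> 1
  'cat' -> 1

Encoded: [3, 3, 1, 1]


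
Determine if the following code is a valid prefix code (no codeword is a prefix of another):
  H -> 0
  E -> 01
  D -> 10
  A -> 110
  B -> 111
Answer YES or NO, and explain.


Checking each pair (does one codeword prefix another?):
  H='0' vs E='01': prefix -- VIOLATION

NO -- this is NOT a valid prefix code. H (0) is a prefix of E (01).


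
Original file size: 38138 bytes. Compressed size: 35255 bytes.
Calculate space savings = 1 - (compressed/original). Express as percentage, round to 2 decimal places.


ratio = compressed/original = 35255/38138 = 0.924406
savings = 1 - ratio = 1 - 0.924406 = 0.075594
as a percentage: 0.075594 * 100 = 7.56%

Space savings = 1 - 35255/38138 = 7.56%


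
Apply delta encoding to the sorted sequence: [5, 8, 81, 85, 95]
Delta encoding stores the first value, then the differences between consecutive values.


First value: 5
Deltas:
  8 - 5 = 3
  81 - 8 = 73
  85 - 81 = 4
  95 - 85 = 10


Delta encoded: [5, 3, 73, 4, 10]


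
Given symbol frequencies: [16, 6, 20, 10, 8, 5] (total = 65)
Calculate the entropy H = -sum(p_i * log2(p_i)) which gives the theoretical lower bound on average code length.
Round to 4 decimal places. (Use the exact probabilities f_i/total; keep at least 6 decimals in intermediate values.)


Per-symbol terms -p_i * log2(p_i) with p_i = f_i/65:
  p = 16/65 = 0.246154: log2(p) = -2.022368, -p*log2(p) = 0.497814
  p = 6/65 = 0.092308: log2(p) = -3.437405, -p*log2(p) = 0.317299
  p = 20/65 = 0.307692: log2(p) = -1.700440, -p*log2(p) = 0.523212
  p = 10/65 = 0.153846: log2(p) = -2.700440, -p*log2(p) = 0.415452
  p = 8/65 = 0.123077: log2(p) = -3.022368, -p*log2(p) = 0.371984
  p = 5/65 = 0.076923: log2(p) = -3.700440, -p*log2(p) = 0.284649
H = 0.497814 + 0.317299 + 0.523212 + 0.415452 + 0.371984 + 0.284649 = 2.410410

H = 2.4104 bits/symbol


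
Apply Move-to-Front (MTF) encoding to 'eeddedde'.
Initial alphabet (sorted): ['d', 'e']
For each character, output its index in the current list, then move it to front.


MTF encoding:
'e': index 1 in ['d', 'e'] -> ['e', 'd']
'e': index 0 in ['e', 'd'] -> ['e', 'd']
'd': index 1 in ['e', 'd'] -> ['d', 'e']
'd': index 0 in ['d', 'e'] -> ['d', 'e']
'e': index 1 in ['d', 'e'] -> ['e', 'd']
'd': index 1 in ['e', 'd'] -> ['d', 'e']
'd': index 0 in ['d', 'e'] -> ['d', 'e']
'e': index 1 in ['d', 'e'] -> ['e', 'd']


Output: [1, 0, 1, 0, 1, 1, 0, 1]


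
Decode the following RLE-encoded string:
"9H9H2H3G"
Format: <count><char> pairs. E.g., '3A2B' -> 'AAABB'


Expanding each <count><char> pair:
  9H -> 'HHHHHHHHH'
  9H -> 'HHHHHHHHH'
  2H -> 'HH'
  3G -> 'GGG'

Decoded = HHHHHHHHHHHHHHHHHHHHGGG


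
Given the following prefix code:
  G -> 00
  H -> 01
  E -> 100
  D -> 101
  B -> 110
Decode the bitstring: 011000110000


Decoding step by step:
Bits 01 -> H
Bits 100 -> E
Bits 01 -> H
Bits 100 -> E
Bits 00 -> G


Decoded message: HEHEG


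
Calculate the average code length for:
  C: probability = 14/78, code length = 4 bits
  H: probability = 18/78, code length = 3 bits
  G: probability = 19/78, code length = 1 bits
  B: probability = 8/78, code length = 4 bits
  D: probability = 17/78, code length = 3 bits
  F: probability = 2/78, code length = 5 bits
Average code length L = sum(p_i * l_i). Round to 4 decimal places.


Weighted contributions p_i * l_i:
  C: (14/78) * 4 = 56/78
  H: (18/78) * 3 = 54/78
  G: (19/78) * 1 = 19/78
  B: (8/78) * 4 = 32/78
  D: (17/78) * 3 = 51/78
  F: (2/78) * 5 = 10/78
Sum = (56 + 54 + 19 + 32 + 51 + 10)/78 = 222/78

L = 222/78 = 2.8462 bits/symbol


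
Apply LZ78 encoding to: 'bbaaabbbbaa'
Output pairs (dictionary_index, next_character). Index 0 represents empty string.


LZ78 encoding steps:
Dictionary: {0: ''}
Step 1: w='' (idx 0), next='b' -> output (0, 'b'), add 'b' as idx 1
Step 2: w='b' (idx 1), next='a' -> output (1, 'a'), add 'ba' as idx 2
Step 3: w='' (idx 0), next='a' -> output (0, 'a'), add 'a' as idx 3
Step 4: w='a' (idx 3), next='b' -> output (3, 'b'), add 'ab' as idx 4
Step 5: w='b' (idx 1), next='b' -> output (1, 'b'), add 'bb' as idx 5
Step 6: w='ba' (idx 2), next='a' -> output (2, 'a'), add 'baa' as idx 6


Encoded: [(0, 'b'), (1, 'a'), (0, 'a'), (3, 'b'), (1, 'b'), (2, 'a')]


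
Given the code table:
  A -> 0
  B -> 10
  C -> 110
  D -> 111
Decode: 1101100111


Decoding:
110 -> C
110 -> C
0 -> A
111 -> D


Result: CCAD


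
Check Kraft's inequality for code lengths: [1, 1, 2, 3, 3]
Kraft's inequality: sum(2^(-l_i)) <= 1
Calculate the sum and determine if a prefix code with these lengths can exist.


Sum = 2^(-1) + 2^(-1) + 2^(-2) + 2^(-3) + 2^(-3)
    = 0.5 + 0.5 + 0.25 + 0.125 + 0.125
    = 12/8 = 1.5
Since 1.5 > 1, Kraft's inequality is NOT satisfied.
A prefix code with these lengths CANNOT exist.

Kraft sum = 1.5. Not satisfied.


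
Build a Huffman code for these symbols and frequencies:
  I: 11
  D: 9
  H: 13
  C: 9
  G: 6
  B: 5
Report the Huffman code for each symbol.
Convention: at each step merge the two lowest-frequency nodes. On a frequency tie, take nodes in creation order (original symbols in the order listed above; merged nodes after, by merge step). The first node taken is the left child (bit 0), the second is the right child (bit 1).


Huffman tree construction:
Step 1: Merge B(5) + G(6) = 11
Step 2: Merge D(9) + C(9) = 18
Step 3: Merge I(11) + (B+G)(11) = 22
Step 4: Merge H(13) + (D+C)(18) = 31
Step 5: Merge (I+(B+G))(22) + (H+(D+C))(31) = 53
Read each symbol's code off the tree from the root (left child = 0, right child = 1).

Codes:
  I: 00 (length 2)
  D: 110 (length 3)
  H: 10 (length 2)
  C: 111 (length 3)
  G: 011 (length 3)
  B: 010 (length 3)
Average code length: 135/53 = 2.5472 bits/symbol


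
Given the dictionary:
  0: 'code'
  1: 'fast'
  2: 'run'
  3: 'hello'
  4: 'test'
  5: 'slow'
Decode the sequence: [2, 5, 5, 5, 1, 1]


Look up each index in the dictionary:
  2 -> 'run'
  5 -> 'slow'
  5 -> 'slow'
  5 -> 'slow'
  1 -> 'fast'
  1 -> 'fast'

Decoded: "run slow slow slow fast fast"


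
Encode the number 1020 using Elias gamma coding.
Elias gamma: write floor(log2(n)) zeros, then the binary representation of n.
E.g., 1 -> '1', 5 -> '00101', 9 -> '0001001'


num_bits = floor(log2(1020)) + 1 = 10
leading_zeros = num_bits - 1 = 9
binary(1020) = 1111111100

Elias gamma(1020) = '000000000' + '1111111100' = 0000000001111111100 (19 bits)


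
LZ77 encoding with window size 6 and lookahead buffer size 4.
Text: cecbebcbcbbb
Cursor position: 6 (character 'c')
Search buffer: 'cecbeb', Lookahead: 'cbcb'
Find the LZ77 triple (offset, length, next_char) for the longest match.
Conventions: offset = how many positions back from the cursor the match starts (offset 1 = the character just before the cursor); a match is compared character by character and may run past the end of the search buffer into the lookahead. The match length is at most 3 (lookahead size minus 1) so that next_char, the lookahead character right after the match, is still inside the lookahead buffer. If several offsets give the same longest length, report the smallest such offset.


Try each offset into the search buffer:
  offset=1 (pos 5, char 'b'): match length 0
  offset=2 (pos 4, char 'e'): match length 0
  offset=3 (pos 3, char 'b'): match length 0
  offset=4 (pos 2, char 'c'): match length 2
  offset=5 (pos 1, char 'e'): match length 0
  offset=6 (pos 0, char 'c'): match length 1
Longest match has length 2 at offset 4.
next_char = character at position 6 + 2 = 8 -> 'c'

Best match: offset=4, length=2 (matching 'cb' starting at position 2)
LZ77 triple: (4, 2, 'c')


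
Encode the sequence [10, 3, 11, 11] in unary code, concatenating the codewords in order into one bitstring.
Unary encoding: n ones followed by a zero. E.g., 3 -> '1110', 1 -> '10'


Encode each number as n ones followed by a terminating 0:
  10 -> 11111111110 (11 bits)
  3 -> 1110 (4 bits)
  11 -> 111111111110 (12 bits)
  11 -> 111111111110 (12 bits)
Total length = 11 + 4 + 12 + 12 = 39 bits.

Unary([10, 3, 11, 11]) = 111111111101110111111111110111111111110 (39 bits)


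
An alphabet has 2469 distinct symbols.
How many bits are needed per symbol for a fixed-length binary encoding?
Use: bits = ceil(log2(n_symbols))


log2(2469) = 11.2697
Bracket: 2^11 = 2048 < 2469 <= 2^12 = 4096
So ceil(log2(2469)) = 12

bits = ceil(log2(2469)) = ceil(11.2697) = 12 bits


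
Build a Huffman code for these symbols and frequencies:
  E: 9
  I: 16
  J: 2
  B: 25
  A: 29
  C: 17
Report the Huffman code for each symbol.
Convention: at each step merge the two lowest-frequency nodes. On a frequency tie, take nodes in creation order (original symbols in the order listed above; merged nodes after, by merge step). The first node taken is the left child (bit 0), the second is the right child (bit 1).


Huffman tree construction:
Step 1: Merge J(2) + E(9) = 11
Step 2: Merge (J+E)(11) + I(16) = 27
Step 3: Merge C(17) + B(25) = 42
Step 4: Merge ((J+E)+I)(27) + A(29) = 56
Step 5: Merge (C+B)(42) + (((J+E)+I)+A)(56) = 98
Read each symbol's code off the tree from the root (left child = 0, right child = 1).

Codes:
  E: 1001 (length 4)
  I: 101 (length 3)
  J: 1000 (length 4)
  B: 01 (length 2)
  A: 11 (length 2)
  C: 00 (length 2)
Average code length: 234/98 = 2.3878 bits/symbol


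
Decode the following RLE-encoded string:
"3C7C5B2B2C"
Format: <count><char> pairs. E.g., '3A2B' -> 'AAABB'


Expanding each <count><char> pair:
  3C -> 'CCC'
  7C -> 'CCCCCCC'
  5B -> 'BBBBB'
  2B -> 'BB'
  2C -> 'CC'

Decoded = CCCCCCCCCCBBBBBBBCC


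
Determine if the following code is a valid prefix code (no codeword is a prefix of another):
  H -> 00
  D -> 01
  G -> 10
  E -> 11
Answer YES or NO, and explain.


Checking each pair (does one codeword prefix another?):
  H='00' vs D='01': no prefix
  H='00' vs G='10': no prefix
  H='00' vs E='11': no prefix
  D='01' vs H='00': no prefix
  D='01' vs G='10': no prefix
  D='01' vs E='11': no prefix
  G='10' vs H='00': no prefix
  G='10' vs D='01': no prefix
  G='10' vs E='11': no prefix
  E='11' vs H='00': no prefix
  E='11' vs D='01': no prefix
  E='11' vs G='10': no prefix
No violation found over all pairs.

YES -- this is a valid prefix code. No codeword is a prefix of any other codeword.


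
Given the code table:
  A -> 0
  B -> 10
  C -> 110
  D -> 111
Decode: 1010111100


Decoding:
10 -> B
10 -> B
111 -> D
10 -> B
0 -> A


Result: BBDBA


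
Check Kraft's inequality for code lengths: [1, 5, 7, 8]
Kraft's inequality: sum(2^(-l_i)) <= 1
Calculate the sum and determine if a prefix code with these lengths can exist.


Sum = 2^(-1) + 2^(-5) + 2^(-7) + 2^(-8)
    = 0.5 + 0.03125 + 0.0078125 + 0.00390625
    = 139/256 = 0.54296875
Since 0.54296875 <= 1, Kraft's inequality IS satisfied.
A prefix code with these lengths CAN exist.

Kraft sum = 0.54296875. Satisfied.


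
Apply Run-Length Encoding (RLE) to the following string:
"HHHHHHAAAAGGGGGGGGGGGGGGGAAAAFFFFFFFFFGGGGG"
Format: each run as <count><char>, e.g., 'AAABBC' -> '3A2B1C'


Scanning runs left to right:
  i=0: run of 'H' x 6 -> '6H'
  i=6: run of 'A' x 4 -> '4A'
  i=10: run of 'G' x 15 -> '15G'
  i=25: run of 'A' x 4 -> '4A'
  i=29: run of 'F' x 9 -> '9F'
  i=38: run of 'G' x 5 -> '5G'

RLE = 6H4A15G4A9F5G


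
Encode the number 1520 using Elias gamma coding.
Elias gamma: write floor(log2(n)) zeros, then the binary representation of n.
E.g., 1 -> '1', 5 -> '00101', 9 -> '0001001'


num_bits = floor(log2(1520)) + 1 = 11
leading_zeros = num_bits - 1 = 10
binary(1520) = 10111110000

Elias gamma(1520) = '0000000000' + '10111110000' = 000000000010111110000 (21 bits)


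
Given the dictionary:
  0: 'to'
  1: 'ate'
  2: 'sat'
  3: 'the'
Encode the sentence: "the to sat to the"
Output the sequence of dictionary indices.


Look up each word in the dictionary:
  'the' -> 3
  'to' -> 0
  'sat' -> 2
  'to' -> 0
  'the' -> 3

Encoded: [3, 0, 2, 0, 3]


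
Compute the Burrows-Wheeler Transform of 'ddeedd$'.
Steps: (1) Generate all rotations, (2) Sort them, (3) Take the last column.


Rotations (sorted):
  0: $ddeedd -> last char: d
  1: d$ddeed -> last char: d
  2: dd$ddee -> last char: e
  3: ddeedd$ -> last char: $
  4: deedd$d -> last char: d
  5: edd$dde -> last char: e
  6: eedd$dd -> last char: d


BWT = dde$ded


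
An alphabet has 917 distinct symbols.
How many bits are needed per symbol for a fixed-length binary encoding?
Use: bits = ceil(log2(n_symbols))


log2(917) = 9.8408
Bracket: 2^9 = 512 < 917 <= 2^10 = 1024
So ceil(log2(917)) = 10

bits = ceil(log2(917)) = ceil(9.8408) = 10 bits


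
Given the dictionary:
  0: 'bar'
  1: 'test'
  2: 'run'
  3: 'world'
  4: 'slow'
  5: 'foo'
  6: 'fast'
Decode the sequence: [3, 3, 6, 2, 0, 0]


Look up each index in the dictionary:
  3 -> 'world'
  3 -> 'world'
  6 -> 'fast'
  2 -> 'run'
  0 -> 'bar'
  0 -> 'bar'

Decoded: "world world fast run bar bar"


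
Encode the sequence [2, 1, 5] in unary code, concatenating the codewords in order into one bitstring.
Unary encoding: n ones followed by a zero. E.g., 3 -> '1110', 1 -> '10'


Encode each number as n ones followed by a terminating 0:
  2 -> 110 (3 bits)
  1 -> 10 (2 bits)
  5 -> 111110 (6 bits)
Total length = 3 + 2 + 6 = 11 bits.

Unary([2, 1, 5]) = 11010111110 (11 bits)


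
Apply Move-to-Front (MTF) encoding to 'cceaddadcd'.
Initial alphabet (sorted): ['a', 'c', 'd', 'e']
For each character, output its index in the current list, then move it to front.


MTF encoding:
'c': index 1 in ['a', 'c', 'd', 'e'] -> ['c', 'a', 'd', 'e']
'c': index 0 in ['c', 'a', 'd', 'e'] -> ['c', 'a', 'd', 'e']
'e': index 3 in ['c', 'a', 'd', 'e'] -> ['e', 'c', 'a', 'd']
'a': index 2 in ['e', 'c', 'a', 'd'] -> ['a', 'e', 'c', 'd']
'd': index 3 in ['a', 'e', 'c', 'd'] -> ['d', 'a', 'e', 'c']
'd': index 0 in ['d', 'a', 'e', 'c'] -> ['d', 'a', 'e', 'c']
'a': index 1 in ['d', 'a', 'e', 'c'] -> ['a', 'd', 'e', 'c']
'd': index 1 in ['a', 'd', 'e', 'c'] -> ['d', 'a', 'e', 'c']
'c': index 3 in ['d', 'a', 'e', 'c'] -> ['c', 'd', 'a', 'e']
'd': index 1 in ['c', 'd', 'a', 'e'] -> ['d', 'c', 'a', 'e']


Output: [1, 0, 3, 2, 3, 0, 1, 1, 3, 1]


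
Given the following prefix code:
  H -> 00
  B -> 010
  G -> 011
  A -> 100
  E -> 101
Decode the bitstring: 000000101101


Decoding step by step:
Bits 00 -> H
Bits 00 -> H
Bits 00 -> H
Bits 101 -> E
Bits 101 -> E


Decoded message: HHHEE


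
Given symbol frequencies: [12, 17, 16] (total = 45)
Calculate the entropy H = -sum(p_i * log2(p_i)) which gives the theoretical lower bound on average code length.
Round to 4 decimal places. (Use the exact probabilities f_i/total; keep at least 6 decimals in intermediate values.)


Per-symbol terms -p_i * log2(p_i) with p_i = f_i/45:
  p = 12/45 = 0.266667: log2(p) = -1.906891, -p*log2(p) = 0.508504
  p = 17/45 = 0.377778: log2(p) = -1.404390, -p*log2(p) = 0.530547
  p = 16/45 = 0.355556: log2(p) = -1.491853, -p*log2(p) = 0.530437
H = 0.508504 + 0.530547 + 0.530437 = 1.569488

H = 1.5695 bits/symbol


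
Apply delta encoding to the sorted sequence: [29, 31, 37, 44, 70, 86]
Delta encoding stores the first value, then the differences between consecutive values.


First value: 29
Deltas:
  31 - 29 = 2
  37 - 31 = 6
  44 - 37 = 7
  70 - 44 = 26
  86 - 70 = 16


Delta encoded: [29, 2, 6, 7, 26, 16]


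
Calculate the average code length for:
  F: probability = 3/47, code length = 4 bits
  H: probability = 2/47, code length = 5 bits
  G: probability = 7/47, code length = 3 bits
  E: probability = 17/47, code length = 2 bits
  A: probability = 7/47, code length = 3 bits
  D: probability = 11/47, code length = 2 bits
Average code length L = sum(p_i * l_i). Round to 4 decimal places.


Weighted contributions p_i * l_i:
  F: (3/47) * 4 = 12/47
  H: (2/47) * 5 = 10/47
  G: (7/47) * 3 = 21/47
  E: (17/47) * 2 = 34/47
  A: (7/47) * 3 = 21/47
  D: (11/47) * 2 = 22/47
Sum = (12 + 10 + 21 + 34 + 21 + 22)/47 = 120/47

L = 120/47 = 2.5532 bits/symbol


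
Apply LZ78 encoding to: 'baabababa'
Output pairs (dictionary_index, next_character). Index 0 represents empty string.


LZ78 encoding steps:
Dictionary: {0: ''}
Step 1: w='' (idx 0), next='b' -> output (0, 'b'), add 'b' as idx 1
Step 2: w='' (idx 0), next='a' -> output (0, 'a'), add 'a' as idx 2
Step 3: w='a' (idx 2), next='b' -> output (2, 'b'), add 'ab' as idx 3
Step 4: w='ab' (idx 3), next='a' -> output (3, 'a'), add 'aba' as idx 4
Step 5: w='b' (idx 1), next='a' -> output (1, 'a'), add 'ba' as idx 5


Encoded: [(0, 'b'), (0, 'a'), (2, 'b'), (3, 'a'), (1, 'a')]


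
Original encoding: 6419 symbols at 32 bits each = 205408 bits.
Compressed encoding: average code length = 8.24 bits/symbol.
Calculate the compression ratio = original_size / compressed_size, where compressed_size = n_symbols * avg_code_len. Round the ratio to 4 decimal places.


original_size = n_symbols * orig_bits = 6419 * 32 = 205408 bits
compressed_size = n_symbols * avg_code_len = 6419 * 8.24 = 52892.56 bits
ratio = original_size / compressed_size = 205408 / 52892.56 = 3.8835

Compression ratio = 3.8835


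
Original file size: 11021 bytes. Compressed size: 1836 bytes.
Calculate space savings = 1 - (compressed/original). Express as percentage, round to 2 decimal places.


ratio = compressed/original = 1836/11021 = 0.166591
savings = 1 - ratio = 1 - 0.166591 = 0.833409
as a percentage: 0.833409 * 100 = 83.34%

Space savings = 1 - 1836/11021 = 83.34%


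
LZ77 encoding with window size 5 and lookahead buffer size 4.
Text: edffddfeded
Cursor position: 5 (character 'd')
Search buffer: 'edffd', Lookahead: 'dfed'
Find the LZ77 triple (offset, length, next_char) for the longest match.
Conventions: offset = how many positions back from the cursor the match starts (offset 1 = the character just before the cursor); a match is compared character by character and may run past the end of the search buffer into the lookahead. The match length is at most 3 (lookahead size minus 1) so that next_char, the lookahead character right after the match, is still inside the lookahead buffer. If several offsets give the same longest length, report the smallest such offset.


Try each offset into the search buffer:
  offset=1 (pos 4, char 'd'): match length 1
  offset=2 (pos 3, char 'f'): match length 0
  offset=3 (pos 2, char 'f'): match length 0
  offset=4 (pos 1, char 'd'): match length 2
  offset=5 (pos 0, char 'e'): match length 0
Longest match has length 2 at offset 4.
next_char = character at position 5 + 2 = 7 -> 'e'

Best match: offset=4, length=2 (matching 'df' starting at position 1)
LZ77 triple: (4, 2, 'e')


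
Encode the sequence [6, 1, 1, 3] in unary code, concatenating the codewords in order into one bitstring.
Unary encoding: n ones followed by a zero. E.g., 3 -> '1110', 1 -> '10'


Encode each number as n ones followed by a terminating 0:
  6 -> 1111110 (7 bits)
  1 -> 10 (2 bits)
  1 -> 10 (2 bits)
  3 -> 1110 (4 bits)
Total length = 7 + 2 + 2 + 4 = 15 bits.

Unary([6, 1, 1, 3]) = 111111010101110 (15 bits)


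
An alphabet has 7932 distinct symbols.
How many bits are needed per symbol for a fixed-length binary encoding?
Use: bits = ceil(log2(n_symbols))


log2(7932) = 12.9535
Bracket: 2^12 = 4096 < 7932 <= 2^13 = 8192
So ceil(log2(7932)) = 13

bits = ceil(log2(7932)) = ceil(12.9535) = 13 bits


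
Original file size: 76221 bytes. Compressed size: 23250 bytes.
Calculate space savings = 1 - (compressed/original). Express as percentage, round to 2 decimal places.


ratio = compressed/original = 23250/76221 = 0.305034
savings = 1 - ratio = 1 - 0.305034 = 0.694966
as a percentage: 0.694966 * 100 = 69.5%

Space savings = 1 - 23250/76221 = 69.5%


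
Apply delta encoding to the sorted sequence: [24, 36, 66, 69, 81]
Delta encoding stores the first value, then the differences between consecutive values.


First value: 24
Deltas:
  36 - 24 = 12
  66 - 36 = 30
  69 - 66 = 3
  81 - 69 = 12


Delta encoded: [24, 12, 30, 3, 12]


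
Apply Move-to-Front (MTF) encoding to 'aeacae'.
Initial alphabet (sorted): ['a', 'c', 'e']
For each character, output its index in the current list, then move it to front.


MTF encoding:
'a': index 0 in ['a', 'c', 'e'] -> ['a', 'c', 'e']
'e': index 2 in ['a', 'c', 'e'] -> ['e', 'a', 'c']
'a': index 1 in ['e', 'a', 'c'] -> ['a', 'e', 'c']
'c': index 2 in ['a', 'e', 'c'] -> ['c', 'a', 'e']
'a': index 1 in ['c', 'a', 'e'] -> ['a', 'c', 'e']
'e': index 2 in ['a', 'c', 'e'] -> ['e', 'a', 'c']


Output: [0, 2, 1, 2, 1, 2]


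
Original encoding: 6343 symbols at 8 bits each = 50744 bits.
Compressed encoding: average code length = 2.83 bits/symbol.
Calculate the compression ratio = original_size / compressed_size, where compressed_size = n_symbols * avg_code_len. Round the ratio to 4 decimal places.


original_size = n_symbols * orig_bits = 6343 * 8 = 50744 bits
compressed_size = n_symbols * avg_code_len = 6343 * 2.83 = 17950.69 bits
ratio = original_size / compressed_size = 50744 / 17950.69 = 2.8269

Compression ratio = 2.8269


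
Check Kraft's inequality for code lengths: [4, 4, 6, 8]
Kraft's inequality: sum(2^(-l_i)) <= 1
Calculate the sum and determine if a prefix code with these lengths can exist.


Sum = 2^(-4) + 2^(-4) + 2^(-6) + 2^(-8)
    = 0.0625 + 0.0625 + 0.015625 + 0.00390625
    = 37/256 = 0.14453125
Since 0.14453125 <= 1, Kraft's inequality IS satisfied.
A prefix code with these lengths CAN exist.

Kraft sum = 0.14453125. Satisfied.


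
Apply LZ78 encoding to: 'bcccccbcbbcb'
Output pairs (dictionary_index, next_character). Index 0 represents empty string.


LZ78 encoding steps:
Dictionary: {0: ''}
Step 1: w='' (idx 0), next='b' -> output (0, 'b'), add 'b' as idx 1
Step 2: w='' (idx 0), next='c' -> output (0, 'c'), add 'c' as idx 2
Step 3: w='c' (idx 2), next='c' -> output (2, 'c'), add 'cc' as idx 3
Step 4: w='cc' (idx 3), next='b' -> output (3, 'b'), add 'ccb' as idx 4
Step 5: w='c' (idx 2), next='b' -> output (2, 'b'), add 'cb' as idx 5
Step 6: w='b' (idx 1), next='c' -> output (1, 'c'), add 'bc' as idx 6
Step 7: w='b' (idx 1), end of input -> output (1, '')


Encoded: [(0, 'b'), (0, 'c'), (2, 'c'), (3, 'b'), (2, 'b'), (1, 'c'), (1, '')]


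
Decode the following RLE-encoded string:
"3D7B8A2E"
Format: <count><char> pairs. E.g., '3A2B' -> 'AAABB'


Expanding each <count><char> pair:
  3D -> 'DDD'
  7B -> 'BBBBBBB'
  8A -> 'AAAAAAAA'
  2E -> 'EE'

Decoded = DDDBBBBBBBAAAAAAAAEE


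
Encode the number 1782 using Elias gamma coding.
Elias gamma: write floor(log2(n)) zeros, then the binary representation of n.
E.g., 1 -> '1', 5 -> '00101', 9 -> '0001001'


num_bits = floor(log2(1782)) + 1 = 11
leading_zeros = num_bits - 1 = 10
binary(1782) = 11011110110

Elias gamma(1782) = '0000000000' + '11011110110' = 000000000011011110110 (21 bits)


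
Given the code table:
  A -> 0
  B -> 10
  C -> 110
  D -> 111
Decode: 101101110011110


Decoding:
10 -> B
110 -> C
111 -> D
0 -> A
0 -> A
111 -> D
10 -> B


Result: BCDAADB


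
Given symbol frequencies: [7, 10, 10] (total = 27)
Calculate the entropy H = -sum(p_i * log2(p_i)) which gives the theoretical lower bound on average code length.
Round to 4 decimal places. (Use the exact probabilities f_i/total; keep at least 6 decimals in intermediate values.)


Per-symbol terms -p_i * log2(p_i) with p_i = f_i/27:
  p = 7/27 = 0.259259: log2(p) = -1.947533, -p*log2(p) = 0.504916
  p = 10/27 = 0.370370: log2(p) = -1.432959, -p*log2(p) = 0.530726
  p = 10/27 = 0.370370: log2(p) = -1.432959, -p*log2(p) = 0.530726
H = 0.504916 + 0.530726 + 0.530726 = 1.566368

H = 1.5664 bits/symbol


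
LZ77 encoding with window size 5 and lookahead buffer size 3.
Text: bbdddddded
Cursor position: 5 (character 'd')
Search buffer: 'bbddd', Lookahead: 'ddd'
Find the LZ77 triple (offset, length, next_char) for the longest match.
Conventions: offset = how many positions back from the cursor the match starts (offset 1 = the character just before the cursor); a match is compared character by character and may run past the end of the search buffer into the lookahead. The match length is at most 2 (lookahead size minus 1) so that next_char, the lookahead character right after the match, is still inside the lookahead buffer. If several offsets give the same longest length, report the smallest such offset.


Try each offset into the search buffer:
  offset=1 (pos 4, char 'd'): match length 2
  offset=2 (pos 3, char 'd'): match length 2
  offset=3 (pos 2, char 'd'): match length 2
  offset=4 (pos 1, char 'b'): match length 0
  offset=5 (pos 0, char 'b'): match length 0
Longest match has length 2, found at offsets 1, 2, 3; take the smallest, offset 1.
next_char = character at position 5 + 2 = 7 -> 'd'

Best match: offset=1, length=2 (matching 'dd' starting at position 4)
LZ77 triple: (1, 2, 'd')


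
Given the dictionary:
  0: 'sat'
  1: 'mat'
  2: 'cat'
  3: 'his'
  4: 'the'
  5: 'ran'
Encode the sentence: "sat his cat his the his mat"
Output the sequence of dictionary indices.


Look up each word in the dictionary:
  'sat' -> 0
  'his' -> 3
  'cat' -> 2
  'his' -> 3
  'the' -> 4
  'his' -> 3
  'mat' -> 1

Encoded: [0, 3, 2, 3, 4, 3, 1]


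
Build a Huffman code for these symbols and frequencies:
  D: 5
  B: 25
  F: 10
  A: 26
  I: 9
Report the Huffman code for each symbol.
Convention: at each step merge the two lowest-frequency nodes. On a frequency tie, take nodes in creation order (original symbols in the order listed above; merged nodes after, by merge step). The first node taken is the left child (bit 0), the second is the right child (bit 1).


Huffman tree construction:
Step 1: Merge D(5) + I(9) = 14
Step 2: Merge F(10) + (D+I)(14) = 24
Step 3: Merge (F+(D+I))(24) + B(25) = 49
Step 4: Merge A(26) + ((F+(D+I))+B)(49) = 75
Read each symbol's code off the tree from the root (left child = 0, right child = 1).

Codes:
  D: 1010 (length 4)
  B: 11 (length 2)
  F: 100 (length 3)
  A: 0 (length 1)
  I: 1011 (length 4)
Average code length: 162/75 = 2.1600 bits/symbol


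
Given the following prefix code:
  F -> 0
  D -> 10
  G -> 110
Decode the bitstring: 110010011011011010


Decoding step by step:
Bits 110 -> G
Bits 0 -> F
Bits 10 -> D
Bits 0 -> F
Bits 110 -> G
Bits 110 -> G
Bits 110 -> G
Bits 10 -> D


Decoded message: GFDFGGGD


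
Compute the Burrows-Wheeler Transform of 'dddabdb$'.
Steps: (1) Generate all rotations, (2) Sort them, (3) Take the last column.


Rotations (sorted):
  0: $dddabdb -> last char: b
  1: abdb$ddd -> last char: d
  2: b$dddabd -> last char: d
  3: bdb$ddda -> last char: a
  4: dabdb$dd -> last char: d
  5: db$dddab -> last char: b
  6: ddabdb$d -> last char: d
  7: dddabdb$ -> last char: $


BWT = bddadbd$


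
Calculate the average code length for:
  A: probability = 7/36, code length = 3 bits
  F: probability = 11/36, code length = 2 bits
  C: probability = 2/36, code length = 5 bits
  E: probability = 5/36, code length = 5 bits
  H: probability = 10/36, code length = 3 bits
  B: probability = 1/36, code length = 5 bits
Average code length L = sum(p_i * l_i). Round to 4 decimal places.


Weighted contributions p_i * l_i:
  A: (7/36) * 3 = 21/36
  F: (11/36) * 2 = 22/36
  C: (2/36) * 5 = 10/36
  E: (5/36) * 5 = 25/36
  H: (10/36) * 3 = 30/36
  B: (1/36) * 5 = 5/36
Sum = (21 + 22 + 10 + 25 + 30 + 5)/36 = 113/36

L = 113/36 = 3.1389 bits/symbol


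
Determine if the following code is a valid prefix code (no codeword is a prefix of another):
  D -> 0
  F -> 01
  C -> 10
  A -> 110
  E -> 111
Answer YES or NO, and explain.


Checking each pair (does one codeword prefix another?):
  D='0' vs F='01': prefix -- VIOLATION

NO -- this is NOT a valid prefix code. D (0) is a prefix of F (01).
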